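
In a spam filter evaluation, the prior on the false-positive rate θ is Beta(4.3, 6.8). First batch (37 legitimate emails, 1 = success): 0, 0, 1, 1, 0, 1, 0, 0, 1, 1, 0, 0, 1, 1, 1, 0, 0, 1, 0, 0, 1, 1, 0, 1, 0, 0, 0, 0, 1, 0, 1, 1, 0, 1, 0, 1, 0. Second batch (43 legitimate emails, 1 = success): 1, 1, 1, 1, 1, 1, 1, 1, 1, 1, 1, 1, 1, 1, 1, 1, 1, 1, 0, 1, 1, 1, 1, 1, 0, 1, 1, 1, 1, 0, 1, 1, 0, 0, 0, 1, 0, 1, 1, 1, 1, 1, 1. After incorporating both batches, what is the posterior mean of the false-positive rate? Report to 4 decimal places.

0.6290

The Beta prior is conjugate to a Binomial/Bernoulli likelihood; the update adds successes to α and failures to β.
After batch 1: Beta(4.3+17, 6.8+20) = Beta(21.3, 26.8).
After batch 2: Beta(21.3+36, 26.8+7) = Beta(57.3, 33.8).
Posterior mean = α/(α+β) = 57.3/91.1 = 0.6290.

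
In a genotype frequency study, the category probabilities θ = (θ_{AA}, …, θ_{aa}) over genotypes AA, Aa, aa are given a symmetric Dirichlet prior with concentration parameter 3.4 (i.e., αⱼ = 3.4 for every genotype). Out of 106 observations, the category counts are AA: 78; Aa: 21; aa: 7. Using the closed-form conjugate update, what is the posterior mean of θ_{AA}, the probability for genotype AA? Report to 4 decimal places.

The Dirichlet prior is conjugate to the Multinomial likelihood: each posterior αⱼ = prior αⱼ + observed count nⱼ.
Posterior concentration: (81.4, 24.4, 10.4), total = 116.2.
E[θ_{AA}|data] = α_{AA}/Σα = 81.4/116.2 = 0.7005.

0.7005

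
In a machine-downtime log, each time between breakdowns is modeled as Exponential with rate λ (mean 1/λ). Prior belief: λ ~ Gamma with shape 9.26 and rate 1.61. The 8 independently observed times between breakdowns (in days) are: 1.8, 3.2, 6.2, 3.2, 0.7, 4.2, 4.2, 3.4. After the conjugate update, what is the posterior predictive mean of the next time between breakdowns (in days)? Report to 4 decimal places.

With a Gamma(shape α, rate β) prior on the exponential rate λ, the posterior after n observations with total T = Σxᵢ is Gamma(α+n, β+T).
Sum of observations T = 26.9 days; n = 8.
Posterior: Gamma(9.26+8, 1.61+26.9) = Gamma(17.26, 28.51).
The predictive distribution for the next observation is Lomax; its mean is β/(α−1) = 28.51/16.26 = 1.7534.

1.7534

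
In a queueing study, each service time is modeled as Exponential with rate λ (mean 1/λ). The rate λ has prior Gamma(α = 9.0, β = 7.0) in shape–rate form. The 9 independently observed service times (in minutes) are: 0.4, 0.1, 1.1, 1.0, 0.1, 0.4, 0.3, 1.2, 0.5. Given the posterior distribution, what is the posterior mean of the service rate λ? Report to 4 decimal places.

With a Gamma(shape α, rate β) prior on the exponential rate λ, the posterior after n observations with total T = Σxᵢ is Gamma(α+n, β+T).
Sum of observations T = 5.1 minutes; n = 9.
Posterior: Gamma(9.0+9, 7.0+5.1) = Gamma(18.0, 12.1).
Posterior mean of λ = α/β = 18.0/12.1 = 1.4876.

1.4876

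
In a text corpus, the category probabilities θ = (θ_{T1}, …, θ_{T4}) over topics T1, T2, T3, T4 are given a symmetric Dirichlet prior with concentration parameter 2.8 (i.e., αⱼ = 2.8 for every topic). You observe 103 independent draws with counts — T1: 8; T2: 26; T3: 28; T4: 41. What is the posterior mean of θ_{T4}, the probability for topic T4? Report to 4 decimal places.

The Dirichlet prior is conjugate to the Multinomial likelihood: each posterior αⱼ = prior αⱼ + observed count nⱼ.
Posterior concentration: (10.8, 28.8, 30.8, 43.8), total = 114.2.
E[θ_{T4}|data] = α_{T4}/Σα = 43.8/114.2 = 0.3835.

0.3835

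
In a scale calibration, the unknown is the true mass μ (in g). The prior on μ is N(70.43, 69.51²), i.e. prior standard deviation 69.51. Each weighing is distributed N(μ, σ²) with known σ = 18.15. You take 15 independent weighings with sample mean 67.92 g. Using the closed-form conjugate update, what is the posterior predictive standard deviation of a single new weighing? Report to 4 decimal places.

For Normal data with known variance σ², a Normal(μ₀, σ₀²) prior on μ is conjugate. Posterior precision = 1/σ₀² + n/σ²; posterior mean is the precision-weighted average of μ₀ and x̄.
σ₀² = 69.51² = 4831.6401, σ² = 18.15² = 329.4225; σ² + n·σ₀² = 329.4225 + 15·4831.6401 = 72804.024.
Posterior precision = 1/σ₀² + n/σ² = 1/4831.6401 + 15/329.4225 = (σ² + n·σ₀²)/(σ₀²σ²) = 72804.024/(4831.6401·329.4225); posterior variance σₙ² = σ₀²σ²/(σ² + n·σ₀²) = 4831.6401·329.4225/72804.024 = 21.862129.
Predictive variance for one new observation = σₙ² + σ² = 4831.6401·329.4225/72804.024 + 329.4225 = σ²·(σ₀² + 72804.024)/72804.024 = 329.4225·77635.6641/72804.024 = 351.284629; SD = √(329.4225·77635.6641/72804.024) = 18.7426.

18.7426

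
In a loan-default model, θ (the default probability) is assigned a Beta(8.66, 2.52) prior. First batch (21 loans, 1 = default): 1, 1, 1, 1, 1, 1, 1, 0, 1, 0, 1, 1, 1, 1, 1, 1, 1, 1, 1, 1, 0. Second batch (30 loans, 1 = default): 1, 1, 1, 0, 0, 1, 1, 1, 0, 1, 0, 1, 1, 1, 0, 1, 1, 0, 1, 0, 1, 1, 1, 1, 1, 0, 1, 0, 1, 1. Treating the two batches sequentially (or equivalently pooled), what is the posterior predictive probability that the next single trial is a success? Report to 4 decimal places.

The Beta prior is conjugate to a Binomial/Bernoulli likelihood; the update adds successes to α and failures to β.
After batch 1: Beta(8.66+18, 2.52+3) = Beta(26.66, 5.52).
After batch 2: Beta(26.66+21, 5.52+9) = Beta(47.66, 14.52).
For a single future Bernoulli trial, P(success | data) = α/(α+β) = 0.7665.

0.7665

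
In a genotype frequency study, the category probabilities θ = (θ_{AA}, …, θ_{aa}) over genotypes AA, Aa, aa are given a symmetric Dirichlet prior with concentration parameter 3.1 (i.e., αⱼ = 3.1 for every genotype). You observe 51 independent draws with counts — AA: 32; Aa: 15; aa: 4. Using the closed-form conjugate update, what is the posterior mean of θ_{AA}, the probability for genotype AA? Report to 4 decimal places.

The Dirichlet prior is conjugate to the Multinomial likelihood: each posterior αⱼ = prior αⱼ + observed count nⱼ.
Posterior concentration: (35.1, 18.1, 7.1), total = 60.3.
E[θ_{AA}|data] = α_{AA}/Σα = 35.1/60.3 = 0.5821.

0.5821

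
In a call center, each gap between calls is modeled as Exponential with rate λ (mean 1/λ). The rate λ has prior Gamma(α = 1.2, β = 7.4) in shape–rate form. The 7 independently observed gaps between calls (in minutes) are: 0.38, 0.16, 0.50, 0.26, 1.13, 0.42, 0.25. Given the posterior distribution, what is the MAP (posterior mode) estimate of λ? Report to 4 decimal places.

0.6857

With a Gamma(shape α, rate β) prior on the exponential rate λ, the posterior after n observations with total T = Σxᵢ is Gamma(α+n, β+T).
Sum of observations T = 3.10 minutes; n = 7.
Posterior: Gamma(1.2+7, 7.4+3.10) = Gamma(8.2, 10.50).
Mode = (α−1)/β = 0.6857.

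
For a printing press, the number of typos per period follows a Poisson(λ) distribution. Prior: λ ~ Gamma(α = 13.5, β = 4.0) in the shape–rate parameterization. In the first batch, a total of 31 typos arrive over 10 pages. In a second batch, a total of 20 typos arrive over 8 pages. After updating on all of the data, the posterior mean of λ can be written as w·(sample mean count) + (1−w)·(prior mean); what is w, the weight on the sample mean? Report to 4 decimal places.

0.8182

With a Gamma(shape α, rate β) prior, the Poisson likelihood is conjugate: the posterior is Gamma(α + ΣXᵢ, β + n).
Total number of pages: n = 10 + 8 = 18.
Posterior mean = (α₀+S)/(β₀+n) = [n/(β₀+n)]·(S/n) + [β₀/(β₀+n)]·(α₀/β₀), so only n and β₀ enter the weight.
Weight on data w = n/(β₀+n) = 18/(4.0+18) = 18/22.0 = 0.8182.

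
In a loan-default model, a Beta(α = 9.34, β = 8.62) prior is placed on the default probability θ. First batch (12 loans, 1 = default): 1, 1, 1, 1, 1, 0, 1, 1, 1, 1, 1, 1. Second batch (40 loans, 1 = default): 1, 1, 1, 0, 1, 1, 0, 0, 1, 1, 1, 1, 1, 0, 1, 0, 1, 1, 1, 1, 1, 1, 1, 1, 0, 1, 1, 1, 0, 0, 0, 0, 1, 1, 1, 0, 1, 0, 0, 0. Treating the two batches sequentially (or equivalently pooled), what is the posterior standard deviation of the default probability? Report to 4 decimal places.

0.0561

The Beta prior is conjugate to a Binomial/Bernoulli likelihood; the update adds successes to α and failures to β.
After batch 1: Beta(9.34+11, 8.62+1) = Beta(20.34, 9.62).
After batch 2: Beta(20.34+26, 9.62+14) = Beta(46.34, 23.62).
Var = αβ/((α+β)²(α+β+1)) = 46.34·23.62/(69.96²·70.96) = 0.00315154; SD = √0.00315154 = 0.0561.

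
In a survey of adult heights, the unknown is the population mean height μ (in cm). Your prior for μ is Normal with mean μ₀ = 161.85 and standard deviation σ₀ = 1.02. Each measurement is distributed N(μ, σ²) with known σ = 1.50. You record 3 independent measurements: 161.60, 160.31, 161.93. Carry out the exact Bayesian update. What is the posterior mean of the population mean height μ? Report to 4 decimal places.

For Normal data with known variance σ², a Normal(μ₀, σ₀²) prior on μ is conjugate. Posterior precision = 1/σ₀² + n/σ²; posterior mean is the precision-weighted average of μ₀ and x̄.
Σxᵢ = 161.60 + 160.31 + 161.93 = 483.84, so n·x̄ = 483.84.
σ₀² = 1.02² = 1.0404, σ² = 1.50² = 2.25; σ² + n·σ₀² = 2.25 + 3·1.0404 = 5.3712.
Posterior mean = (μ₀/σ₀² + n·x̄/σ²)/(1/σ₀² + n/σ²) = (σ²·μ₀ + σ₀²·n·x̄)/(σ² + n·σ₀²) = (2.25·161.85 + 1.0404·483.84)/5.3712 = 867.549636/5.3712 = 161.5188.

161.5188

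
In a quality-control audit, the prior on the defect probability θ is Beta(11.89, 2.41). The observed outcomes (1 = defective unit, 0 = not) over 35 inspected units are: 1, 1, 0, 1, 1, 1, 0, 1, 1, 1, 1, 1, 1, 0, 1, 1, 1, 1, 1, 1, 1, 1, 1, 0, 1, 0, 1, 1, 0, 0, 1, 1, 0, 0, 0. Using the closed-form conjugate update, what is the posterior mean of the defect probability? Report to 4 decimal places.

The Beta prior is conjugate to a Binomial/Bernoulli likelihood; the update adds successes to α and failures to β.
Posterior: Beta(α+k, β+n−k) = Beta(11.89+25, 2.41+10) = Beta(36.89, 12.41).
Posterior mean = α/(α+β) = 36.89/49.30 = 0.7483.

0.7483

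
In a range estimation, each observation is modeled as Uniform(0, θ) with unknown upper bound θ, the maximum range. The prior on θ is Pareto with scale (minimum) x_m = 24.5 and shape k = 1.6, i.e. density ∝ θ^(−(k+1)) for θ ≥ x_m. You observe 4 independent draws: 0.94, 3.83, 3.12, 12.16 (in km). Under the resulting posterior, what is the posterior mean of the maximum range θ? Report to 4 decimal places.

29.8261

A Pareto(scale x_m, shape k) prior on the upper bound θ of Uniform(0, θ) is conjugate: posterior is Pareto(max(x_m, max xᵢ), k + n).
Sample maximum = 12.16; prior scale x_m = 24.5 → posterior scale = max = 24.50.
Posterior shape = 1.6 + 4 = 5.6.
E[θ|data] = k·x_m/(k−1) = 5.6·24.50/4.6 = 29.8261.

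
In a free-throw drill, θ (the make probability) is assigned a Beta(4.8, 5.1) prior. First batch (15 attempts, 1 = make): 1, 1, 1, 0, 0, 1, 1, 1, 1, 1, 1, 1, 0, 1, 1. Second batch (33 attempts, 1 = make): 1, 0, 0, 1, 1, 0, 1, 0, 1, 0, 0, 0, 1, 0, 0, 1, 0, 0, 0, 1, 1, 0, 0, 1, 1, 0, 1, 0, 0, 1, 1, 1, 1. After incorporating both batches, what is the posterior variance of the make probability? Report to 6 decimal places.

0.004169

The Beta prior is conjugate to a Binomial/Bernoulli likelihood; the update adds successes to α and failures to β.
After batch 1: Beta(4.8+12, 5.1+3) = Beta(16.8, 8.1).
After batch 2: Beta(16.8+16, 8.1+17) = Beta(32.8, 25.1).
Var = αβ/((α+β)²(α+β+1)) = 32.8·25.1/(57.9²·58.9) = 0.004169.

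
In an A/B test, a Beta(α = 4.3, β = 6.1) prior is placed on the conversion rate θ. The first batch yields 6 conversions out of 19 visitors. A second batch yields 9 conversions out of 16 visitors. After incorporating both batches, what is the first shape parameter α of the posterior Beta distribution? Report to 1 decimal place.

19.3

The Beta prior is conjugate to a Binomial/Bernoulli likelihood; the update adds successes to α and failures to β.
After batch 1: Beta(4.3+6, 6.1+13) = Beta(10.3, 19.1).
After batch 2: Beta(10.3+9, 19.1+7) = Beta(19.3, 26.1).
Posterior α = 19.3.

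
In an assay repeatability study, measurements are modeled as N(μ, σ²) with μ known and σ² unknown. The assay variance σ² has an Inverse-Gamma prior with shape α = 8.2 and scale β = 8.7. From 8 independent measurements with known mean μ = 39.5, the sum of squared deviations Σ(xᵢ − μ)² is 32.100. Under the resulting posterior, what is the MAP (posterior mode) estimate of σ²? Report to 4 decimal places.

With known mean μ and an Inverse-Gamma(α, β) prior on σ², the Normal likelihood is conjugate: posterior is Inv-Gamma(α + n/2, β + Σ(xᵢ−μ)²/2).
Posterior: Inv-Gamma(8.2 + 8/2, 8.7 + 32.100/2) = Inv-Gamma(12.20, 24.7500).
Mode = β/(α+1) = 24.7500/13.20 = 1.8750.

1.8750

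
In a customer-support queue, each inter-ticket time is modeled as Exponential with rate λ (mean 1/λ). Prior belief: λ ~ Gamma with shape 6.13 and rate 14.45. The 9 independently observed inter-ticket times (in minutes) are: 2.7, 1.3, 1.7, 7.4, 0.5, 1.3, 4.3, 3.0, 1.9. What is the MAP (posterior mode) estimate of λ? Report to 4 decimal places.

0.3665

With a Gamma(shape α, rate β) prior on the exponential rate λ, the posterior after n observations with total T = Σxᵢ is Gamma(α+n, β+T).
Sum of observations T = 24.1 minutes; n = 9.
Posterior: Gamma(6.13+9, 14.45+24.1) = Gamma(15.13, 38.55).
Mode = (α−1)/β = 0.3665.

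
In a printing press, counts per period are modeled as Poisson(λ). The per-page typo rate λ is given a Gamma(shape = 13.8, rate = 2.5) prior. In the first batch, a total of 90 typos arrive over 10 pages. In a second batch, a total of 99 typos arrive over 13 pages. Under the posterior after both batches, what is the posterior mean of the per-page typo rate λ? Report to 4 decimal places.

With a Gamma(shape α, rate β) prior, the Poisson likelihood is conjugate: the posterior is Gamma(α + ΣXᵢ, β + n).
After batch 1: Gamma(α+S, β+n) = Gamma(13.8+90, 2.5+10) = Gamma(103.8, 12.5).
After batch 2: Gamma(α+S, β+n) = Gamma(103.8+99, 12.5+13) = Gamma(202.8, 25.5).
Posterior mean = α/β = 202.8/25.5 = 7.9529.

7.9529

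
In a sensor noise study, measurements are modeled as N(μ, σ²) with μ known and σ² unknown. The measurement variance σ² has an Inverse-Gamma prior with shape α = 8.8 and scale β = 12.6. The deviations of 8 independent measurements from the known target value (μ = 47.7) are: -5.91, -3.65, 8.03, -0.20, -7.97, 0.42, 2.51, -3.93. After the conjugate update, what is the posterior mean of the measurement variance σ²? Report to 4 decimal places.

9.4667

With known mean μ and an Inverse-Gamma(α, β) prior on σ², the Normal likelihood is conjugate: posterior is Inv-Gamma(α + n/2, β + Σ(xᵢ−μ)²/2).
Σ(xᵢ−μ)² = (-5.91)² + (-3.65)² + (8.03)² + (-0.20)² + (-7.97)² + (0.42)² + (2.51)² + (-3.93)² = 198.2138.
Posterior: Inv-Gamma(8.8 + 8/2, 12.6 + 198.2138/2) = Inv-Gamma(12.80, 111.70690).
E[σ²|data] = β/(α−1) = 111.70690/11.80 = 9.4667.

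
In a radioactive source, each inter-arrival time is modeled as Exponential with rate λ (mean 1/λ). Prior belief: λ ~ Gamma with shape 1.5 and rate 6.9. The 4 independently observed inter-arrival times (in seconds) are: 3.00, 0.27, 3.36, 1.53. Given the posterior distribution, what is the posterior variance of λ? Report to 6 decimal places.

0.024250

With a Gamma(shape α, rate β) prior on the exponential rate λ, the posterior after n observations with total T = Σxᵢ is Gamma(α+n, β+T).
Sum of observations T = 8.16 seconds; n = 4.
Posterior: Gamma(1.5+4, 6.9+8.16) = Gamma(5.5, 15.06).
Var = α/β² = 0.024250.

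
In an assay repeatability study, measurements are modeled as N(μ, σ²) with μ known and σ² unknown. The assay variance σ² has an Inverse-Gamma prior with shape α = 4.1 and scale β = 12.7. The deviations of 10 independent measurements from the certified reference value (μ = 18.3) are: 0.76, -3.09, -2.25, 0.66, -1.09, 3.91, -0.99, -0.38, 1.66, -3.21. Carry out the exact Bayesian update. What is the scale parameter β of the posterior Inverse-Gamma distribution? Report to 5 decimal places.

With known mean μ and an Inverse-Gamma(α, β) prior on σ², the Normal likelihood is conjugate: posterior is Inv-Gamma(α + n/2, β + Σ(xᵢ−μ)²/2).
Σ(xᵢ−μ)² = (0.76)² + (-3.09)² + (-2.25)² + (0.66)² + (-1.09)² + (3.91)² + (-0.99)² + (-0.38)² + (1.66)² + (-3.21)² = 46.2842.
Posterior: Inv-Gamma(4.1 + 10/2, 12.7 + 46.2842/2) = Inv-Gamma(9.10, 35.84210).
Posterior β = 35.84210.

35.84210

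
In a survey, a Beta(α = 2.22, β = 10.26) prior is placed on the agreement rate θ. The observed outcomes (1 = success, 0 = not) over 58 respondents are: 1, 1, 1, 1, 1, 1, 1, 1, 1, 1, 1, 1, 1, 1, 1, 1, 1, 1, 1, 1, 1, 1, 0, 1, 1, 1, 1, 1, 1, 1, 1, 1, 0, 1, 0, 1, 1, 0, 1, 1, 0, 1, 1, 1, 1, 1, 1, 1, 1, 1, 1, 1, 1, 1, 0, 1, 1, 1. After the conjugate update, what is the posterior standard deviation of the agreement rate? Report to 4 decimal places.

The Beta prior is conjugate to a Binomial/Bernoulli likelihood; the update adds successes to α and failures to β.
Posterior: Beta(α+k, β+n−k) = Beta(2.22+52, 10.26+6) = Beta(54.22, 16.26).
Var = αβ/((α+β)²(α+β+1)) = 54.22·16.26/(70.48²·71.48) = 0.00248293; SD = √0.00248293 = 0.0498.

0.0498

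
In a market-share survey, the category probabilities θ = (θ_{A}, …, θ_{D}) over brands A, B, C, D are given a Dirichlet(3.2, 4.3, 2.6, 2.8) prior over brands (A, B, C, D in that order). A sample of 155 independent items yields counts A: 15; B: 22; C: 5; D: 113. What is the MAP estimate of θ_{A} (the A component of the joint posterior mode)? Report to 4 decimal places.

The Dirichlet prior is conjugate to the Multinomial likelihood: each posterior αⱼ = prior αⱼ + observed count nⱼ.
Posterior concentration: (18.2, 26.3, 7.6, 115.8), total = 167.9.
Joint mode component: (α_{A}−1)/(Σα−K) = 17.2/163.9 = 0.1049.

0.1049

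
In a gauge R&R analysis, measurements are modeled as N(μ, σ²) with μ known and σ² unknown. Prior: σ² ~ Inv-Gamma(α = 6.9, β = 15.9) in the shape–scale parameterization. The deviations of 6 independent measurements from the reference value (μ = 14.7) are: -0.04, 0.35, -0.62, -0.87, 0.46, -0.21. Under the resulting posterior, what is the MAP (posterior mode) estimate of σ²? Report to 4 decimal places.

With known mean μ and an Inverse-Gamma(α, β) prior on σ², the Normal likelihood is conjugate: posterior is Inv-Gamma(α + n/2, β + Σ(xᵢ−μ)²/2).
Σ(xᵢ−μ)² = (-0.04)² + (0.35)² + (-0.62)² + (-0.87)² + (0.46)² + (-0.21)² = 1.5211.
Posterior: Inv-Gamma(6.9 + 6/2, 15.9 + 1.5211/2) = Inv-Gamma(9.90, 16.66055).
Mode = β/(α+1) = 16.66055/10.90 = 1.5285.

1.5285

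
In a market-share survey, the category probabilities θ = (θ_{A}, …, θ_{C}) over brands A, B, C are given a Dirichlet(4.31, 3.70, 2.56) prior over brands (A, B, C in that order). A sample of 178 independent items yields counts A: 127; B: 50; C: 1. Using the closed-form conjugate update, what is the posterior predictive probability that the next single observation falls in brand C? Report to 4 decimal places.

The Dirichlet prior is conjugate to the Multinomial likelihood: each posterior αⱼ = prior αⱼ + observed count nⱼ.
Posterior concentration: (131.31, 53.70, 3.56), total = 188.57.
P(next = C | data) = α_{C}/Σα = 0.0189.

0.0189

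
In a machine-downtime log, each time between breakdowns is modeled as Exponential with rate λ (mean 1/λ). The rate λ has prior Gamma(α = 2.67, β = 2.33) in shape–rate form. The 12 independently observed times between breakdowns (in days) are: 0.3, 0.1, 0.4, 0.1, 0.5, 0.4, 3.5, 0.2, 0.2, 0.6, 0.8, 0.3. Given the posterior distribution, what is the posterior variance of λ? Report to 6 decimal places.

With a Gamma(shape α, rate β) prior on the exponential rate λ, the posterior after n observations with total T = Σxᵢ is Gamma(α+n, β+T).
Sum of observations T = 7.4 days; n = 12.
Posterior: Gamma(2.67+12, 2.33+7.4) = Gamma(14.67, 9.73).
Var = α/β² = 0.154955.

0.154955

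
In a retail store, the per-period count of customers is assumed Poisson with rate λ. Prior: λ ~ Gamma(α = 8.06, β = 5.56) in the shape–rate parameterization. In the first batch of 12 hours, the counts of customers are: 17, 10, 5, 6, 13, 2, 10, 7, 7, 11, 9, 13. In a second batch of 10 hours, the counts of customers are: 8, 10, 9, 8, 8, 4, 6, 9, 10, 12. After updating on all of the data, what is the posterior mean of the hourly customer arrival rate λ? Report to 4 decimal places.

With a Gamma(shape α, rate β) prior, the Poisson likelihood is conjugate: the posterior is Gamma(α + ΣXᵢ, β + n).
Batch 1: sum of counts S = 110 over n = 12 hours.
After batch 1: Gamma(α+S, β+n) = Gamma(8.06+110, 5.56+12) = Gamma(118.06, 17.56).
Batch 2: sum of counts S = 84 over n = 10 hours.
After batch 2: Gamma(α+S, β+n) = Gamma(118.06+84, 17.56+10) = Gamma(202.06, 27.56).
Posterior mean = α/β = 202.06/27.56 = 7.3316.

7.3316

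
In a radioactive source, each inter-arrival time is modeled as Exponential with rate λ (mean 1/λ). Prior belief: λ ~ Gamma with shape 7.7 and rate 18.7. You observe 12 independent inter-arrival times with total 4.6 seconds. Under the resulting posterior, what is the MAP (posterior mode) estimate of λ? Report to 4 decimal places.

0.8026

With a Gamma(shape α, rate β) prior on the exponential rate λ, the posterior after n observations with total T = Σxᵢ is Gamma(α+n, β+T).
Posterior: Gamma(7.7+12, 18.7+4.6) = Gamma(19.7, 23.3).
Mode = (α−1)/β = 0.8026.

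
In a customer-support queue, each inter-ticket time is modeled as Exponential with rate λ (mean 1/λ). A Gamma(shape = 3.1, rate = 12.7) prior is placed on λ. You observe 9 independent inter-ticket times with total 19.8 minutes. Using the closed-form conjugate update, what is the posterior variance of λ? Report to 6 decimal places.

With a Gamma(shape α, rate β) prior on the exponential rate λ, the posterior after n observations with total T = Σxᵢ is Gamma(α+n, β+T).
Posterior: Gamma(3.1+9, 12.7+19.8) = Gamma(12.1, 32.5).
Var = α/β² = 0.011456.

0.011456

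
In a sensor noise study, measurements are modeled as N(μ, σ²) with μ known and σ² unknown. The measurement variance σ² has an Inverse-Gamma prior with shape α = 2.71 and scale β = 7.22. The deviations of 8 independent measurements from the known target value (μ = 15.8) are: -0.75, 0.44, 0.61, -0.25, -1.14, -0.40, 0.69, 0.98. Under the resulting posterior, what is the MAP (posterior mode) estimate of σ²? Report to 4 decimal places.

With known mean μ and an Inverse-Gamma(α, β) prior on σ², the Normal likelihood is conjugate: posterior is Inv-Gamma(α + n/2, β + Σ(xᵢ−μ)²/2).
Σ(xᵢ−μ)² = (-0.75)² + (0.44)² + (0.61)² + (-0.25)² + (-1.14)² + (-0.40)² + (0.69)² + (0.98)² = 4.0868.
Posterior: Inv-Gamma(2.71 + 8/2, 7.22 + 4.0868/2) = Inv-Gamma(6.71, 9.26340).
Mode = β/(α+1) = 9.26340/7.71 = 1.2015.

1.2015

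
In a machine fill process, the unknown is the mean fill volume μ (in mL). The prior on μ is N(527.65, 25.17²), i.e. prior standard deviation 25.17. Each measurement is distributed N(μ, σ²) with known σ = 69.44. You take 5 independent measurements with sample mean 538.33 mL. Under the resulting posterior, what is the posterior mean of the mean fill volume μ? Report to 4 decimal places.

531.8843

For Normal data with known variance σ², a Normal(μ₀, σ₀²) prior on μ is conjugate. Posterior precision = 1/σ₀² + n/σ²; posterior mean is the precision-weighted average of μ₀ and x̄.
n·x̄ = 5·538.33 = 2691.65.
σ₀² = 25.17² = 633.5289, σ² = 69.44² = 4821.9136; σ² + n·σ₀² = 4821.9136 + 5·633.5289 = 7989.5581.
Posterior mean = (μ₀/σ₀² + n·x̄/σ²)/(1/σ₀² + n/σ²) = (σ²·μ₀ + σ₀²·n·x̄)/(σ² + n·σ₀²) = (4821.9136·527.65 + 633.5289·2691.65)/7989.5581 = 4249520.774725/7989.5581 = 531.8843.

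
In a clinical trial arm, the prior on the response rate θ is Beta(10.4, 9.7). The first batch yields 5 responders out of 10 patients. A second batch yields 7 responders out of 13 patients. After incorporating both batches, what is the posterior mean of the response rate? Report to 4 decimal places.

0.5197

The Beta prior is conjugate to a Binomial/Bernoulli likelihood; the update adds successes to α and failures to β.
After batch 1: Beta(10.4+5, 9.7+5) = Beta(15.4, 14.7).
After batch 2: Beta(15.4+7, 14.7+6) = Beta(22.4, 20.7).
Posterior mean = α/(α+β) = 22.4/43.1 = 0.5197.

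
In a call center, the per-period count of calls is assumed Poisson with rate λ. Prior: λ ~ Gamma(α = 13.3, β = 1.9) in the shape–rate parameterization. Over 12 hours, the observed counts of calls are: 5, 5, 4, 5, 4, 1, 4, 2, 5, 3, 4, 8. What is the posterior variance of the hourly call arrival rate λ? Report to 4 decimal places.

0.3276

With a Gamma(shape α, rate β) prior, the Poisson likelihood is conjugate: the posterior is Gamma(α + ΣXᵢ, β + n).
Sum of counts S = 50 over n = 12 hours.
Posterior: Gamma(α+S, β+n) = Gamma(13.3+50, 1.9+12) = Gamma(63.3, 13.9).
Var = α/β² = 63.3/13.9² = 0.3276.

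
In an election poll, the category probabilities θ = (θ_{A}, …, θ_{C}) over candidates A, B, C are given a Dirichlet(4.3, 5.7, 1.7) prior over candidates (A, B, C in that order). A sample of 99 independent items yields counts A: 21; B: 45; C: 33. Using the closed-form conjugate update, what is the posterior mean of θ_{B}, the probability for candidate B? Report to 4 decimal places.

0.4580

The Dirichlet prior is conjugate to the Multinomial likelihood: each posterior αⱼ = prior αⱼ + observed count nⱼ.
Posterior concentration: (25.3, 50.7, 34.7), total = 110.7.
E[θ_{B}|data] = α_{B}/Σα = 50.7/110.7 = 0.4580.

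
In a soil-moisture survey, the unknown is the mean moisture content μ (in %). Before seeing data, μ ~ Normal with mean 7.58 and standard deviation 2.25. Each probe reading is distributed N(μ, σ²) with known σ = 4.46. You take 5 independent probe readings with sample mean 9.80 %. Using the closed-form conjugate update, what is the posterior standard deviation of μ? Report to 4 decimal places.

For Normal data with known variance σ², a Normal(μ₀, σ₀²) prior on μ is conjugate. Posterior precision = 1/σ₀² + n/σ²; posterior mean is the precision-weighted average of μ₀ and x̄.
σ₀² = 2.25² = 5.0625, σ² = 4.46² = 19.8916; σ² + n·σ₀² = 19.8916 + 5·5.0625 = 45.2041.
Posterior precision = 1/σ₀² + n/σ² = 1/5.0625 + 5/19.8916 = (σ² + n·σ₀²)/(σ₀²σ²) = 45.2041/(5.0625·19.8916); posterior variance σₙ² = σ₀²σ²/(σ² + n·σ₀²) = 5.0625·19.8916/45.2041 = 2.227701.
Posterior SD = √σₙ² = √(5.0625·19.8916/45.2041) = 1.4925.

1.4925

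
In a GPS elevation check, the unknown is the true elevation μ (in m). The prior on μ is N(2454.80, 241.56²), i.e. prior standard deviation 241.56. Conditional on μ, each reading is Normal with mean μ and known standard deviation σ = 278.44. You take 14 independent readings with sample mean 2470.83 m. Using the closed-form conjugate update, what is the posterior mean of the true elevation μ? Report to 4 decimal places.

2469.4406

For Normal data with known variance σ², a Normal(μ₀, σ₀²) prior on μ is conjugate. Posterior precision = 1/σ₀² + n/σ²; posterior mean is the precision-weighted average of μ₀ and x̄.
n·x̄ = 14·2470.83 = 34591.62.
σ₀² = 241.56² = 58351.2336, σ² = 278.44² = 77528.8336; σ² + n·σ₀² = 77528.8336 + 14·58351.2336 = 894446.104.
Posterior mean = (μ₀/σ₀² + n·x̄/σ²)/(1/σ₀² + n/σ²) = (σ²·μ₀ + σ₀²·n·x̄)/(σ² + n·σ₀²) = (77528.8336·2454.80 + 58351.2336·34591.62)/894446.104 = 2208781479.943712/894446.104 = 2469.4406.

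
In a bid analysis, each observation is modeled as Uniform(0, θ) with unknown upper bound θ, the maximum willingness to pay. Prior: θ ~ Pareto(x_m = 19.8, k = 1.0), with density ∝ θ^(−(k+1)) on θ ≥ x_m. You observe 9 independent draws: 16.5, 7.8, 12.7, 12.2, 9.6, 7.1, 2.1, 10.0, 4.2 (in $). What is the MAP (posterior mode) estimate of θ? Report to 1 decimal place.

19.8

A Pareto(scale x_m, shape k) prior on the upper bound θ of Uniform(0, θ) is conjugate: posterior is Pareto(max(x_m, max xᵢ), k + n).
Sample maximum = 16.5; prior scale x_m = 19.8 → posterior scale = max = 19.8.
Posterior shape = 1.0 + 9 = 10.0.
The Pareto density is decreasing on [x_m, ∞), so the mode is x_m = 19.8.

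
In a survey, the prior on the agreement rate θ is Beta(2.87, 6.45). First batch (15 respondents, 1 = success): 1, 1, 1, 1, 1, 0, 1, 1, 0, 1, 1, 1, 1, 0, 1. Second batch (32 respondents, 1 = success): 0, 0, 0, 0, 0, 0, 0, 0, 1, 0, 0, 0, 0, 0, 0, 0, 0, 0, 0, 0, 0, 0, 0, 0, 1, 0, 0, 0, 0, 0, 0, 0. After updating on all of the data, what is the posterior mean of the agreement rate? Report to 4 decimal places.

0.2995

The Beta prior is conjugate to a Binomial/Bernoulli likelihood; the update adds successes to α and failures to β.
After batch 1: Beta(2.87+12, 6.45+3) = Beta(14.87, 9.45).
After batch 2: Beta(14.87+2, 9.45+30) = Beta(16.87, 39.45).
Posterior mean = α/(α+β) = 16.87/56.32 = 0.2995.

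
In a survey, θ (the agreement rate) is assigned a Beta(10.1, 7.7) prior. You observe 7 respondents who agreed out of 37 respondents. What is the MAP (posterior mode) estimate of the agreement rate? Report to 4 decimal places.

0.3049

The Beta prior is conjugate to a Binomial/Bernoulli likelihood; the update adds successes to α and failures to β.
Posterior: Beta(α+k, β+n−k) = Beta(10.1+7, 7.7+30) = Beta(17.1, 37.7).
Mode of Beta(a,b) for a,b>1 is (a−1)/(a+b−2) = 16.1/52.8 = 0.3049.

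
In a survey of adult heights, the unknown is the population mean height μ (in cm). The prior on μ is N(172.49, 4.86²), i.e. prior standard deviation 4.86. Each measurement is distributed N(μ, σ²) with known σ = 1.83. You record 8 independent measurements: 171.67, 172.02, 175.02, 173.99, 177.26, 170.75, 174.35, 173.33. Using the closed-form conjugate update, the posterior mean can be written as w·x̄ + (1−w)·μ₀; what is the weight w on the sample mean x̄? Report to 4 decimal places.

0.9826

For Normal data with known variance σ², a Normal(μ₀, σ₀²) prior on μ is conjugate. Posterior precision = 1/σ₀² + n/σ²; posterior mean is the precision-weighted average of μ₀ and x̄.
σ₀² = 4.86² = 23.6196, σ² = 1.83² = 3.3489. Prior precision 1/σ₀² = 1/23.6196; data precision n/σ² = 8/3.3489.
w = (n/σ²)/(1/σ₀² + n/σ²) = n·σ₀²/(σ² + n·σ₀²) = 8·23.6196/(3.3489 + 8·23.6196) = 188.9568/192.3057 = 0.9826.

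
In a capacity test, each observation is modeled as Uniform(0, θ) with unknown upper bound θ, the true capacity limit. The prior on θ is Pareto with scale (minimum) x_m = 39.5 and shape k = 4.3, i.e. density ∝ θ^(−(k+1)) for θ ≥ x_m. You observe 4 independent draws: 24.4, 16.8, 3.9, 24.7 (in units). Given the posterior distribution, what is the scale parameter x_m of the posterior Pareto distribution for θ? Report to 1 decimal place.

39.5

A Pareto(scale x_m, shape k) prior on the upper bound θ of Uniform(0, θ) is conjugate: posterior is Pareto(max(x_m, max xᵢ), k + n).
Sample maximum = 24.7; prior scale x_m = 39.5 → posterior scale = max = 39.5.
Posterior shape = 4.3 + 4 = 8.3.
Posterior scale x_m = 39.5.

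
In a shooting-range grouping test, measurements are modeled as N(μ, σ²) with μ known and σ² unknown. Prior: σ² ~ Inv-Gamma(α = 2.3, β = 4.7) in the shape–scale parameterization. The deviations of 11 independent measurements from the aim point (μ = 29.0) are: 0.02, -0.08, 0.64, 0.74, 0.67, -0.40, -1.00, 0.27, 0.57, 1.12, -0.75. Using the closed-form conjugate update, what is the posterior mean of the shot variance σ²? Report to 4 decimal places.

With known mean μ and an Inverse-Gamma(α, β) prior on σ², the Normal likelihood is conjugate: posterior is Inv-Gamma(α + n/2, β + Σ(xᵢ−μ)²/2).
Σ(xᵢ−μ)² = (0.02)² + (-0.08)² + (0.64)² + (0.74)² + (0.67)² + (-0.40)² + (-1.00)² + (0.27)² + (0.57)² + (1.12)² + (-0.75)² = 4.7876.
Posterior: Inv-Gamma(2.3 + 11/2, 4.7 + 4.7876/2) = Inv-Gamma(7.80, 7.09380).
E[σ²|data] = β/(α−1) = 7.09380/6.80 = 1.0432.

1.0432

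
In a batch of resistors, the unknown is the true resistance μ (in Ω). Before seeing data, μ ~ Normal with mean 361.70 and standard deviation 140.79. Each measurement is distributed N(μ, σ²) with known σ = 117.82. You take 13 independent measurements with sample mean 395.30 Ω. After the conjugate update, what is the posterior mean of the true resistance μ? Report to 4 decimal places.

393.5825

For Normal data with known variance σ², a Normal(μ₀, σ₀²) prior on μ is conjugate. Posterior precision = 1/σ₀² + n/σ²; posterior mean is the precision-weighted average of μ₀ and x̄.
n·x̄ = 13·395.30 = 5138.9.
σ₀² = 140.79² = 19821.8241, σ² = 117.82² = 13881.5524; σ² + n·σ₀² = 13881.5524 + 13·19821.8241 = 271565.2657.
Posterior mean = (μ₀/σ₀² + n·x̄/σ²)/(1/σ₀² + n/σ²) = (σ²·μ₀ + σ₀²·n·x̄)/(σ² + n·σ₀²) = (13881.5524·361.70 + 19821.8241·5138.9)/271565.2657 = 106883329.37057/271565.2657 = 393.5825.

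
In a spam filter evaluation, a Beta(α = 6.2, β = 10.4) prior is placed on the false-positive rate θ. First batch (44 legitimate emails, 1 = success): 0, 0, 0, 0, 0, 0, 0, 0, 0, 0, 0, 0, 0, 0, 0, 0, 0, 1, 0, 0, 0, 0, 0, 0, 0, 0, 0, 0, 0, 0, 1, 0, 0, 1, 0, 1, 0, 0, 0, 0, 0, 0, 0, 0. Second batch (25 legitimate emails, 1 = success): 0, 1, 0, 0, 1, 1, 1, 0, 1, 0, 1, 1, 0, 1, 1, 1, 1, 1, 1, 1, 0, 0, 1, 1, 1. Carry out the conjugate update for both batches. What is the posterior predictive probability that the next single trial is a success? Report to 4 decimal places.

The Beta prior is conjugate to a Binomial/Bernoulli likelihood; the update adds successes to α and failures to β.
After batch 1: Beta(6.2+4, 10.4+40) = Beta(10.2, 50.4).
After batch 2: Beta(10.2+17, 50.4+8) = Beta(27.2, 58.4).
For a single future Bernoulli trial, P(success | data) = α/(α+β) = 0.3178.

0.3178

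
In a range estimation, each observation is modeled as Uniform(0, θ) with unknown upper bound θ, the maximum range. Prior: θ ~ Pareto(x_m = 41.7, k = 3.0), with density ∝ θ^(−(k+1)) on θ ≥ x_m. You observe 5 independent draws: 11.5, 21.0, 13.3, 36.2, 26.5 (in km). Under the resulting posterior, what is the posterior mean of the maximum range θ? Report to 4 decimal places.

A Pareto(scale x_m, shape k) prior on the upper bound θ of Uniform(0, θ) is conjugate: posterior is Pareto(max(x_m, max xᵢ), k + n).
Sample maximum = 36.2; prior scale x_m = 41.7 → posterior scale = max = 41.7.
Posterior shape = 3.0 + 5 = 8.0.
E[θ|data] = k·x_m/(k−1) = 8.0·41.7/7.0 = 47.6571.

47.6571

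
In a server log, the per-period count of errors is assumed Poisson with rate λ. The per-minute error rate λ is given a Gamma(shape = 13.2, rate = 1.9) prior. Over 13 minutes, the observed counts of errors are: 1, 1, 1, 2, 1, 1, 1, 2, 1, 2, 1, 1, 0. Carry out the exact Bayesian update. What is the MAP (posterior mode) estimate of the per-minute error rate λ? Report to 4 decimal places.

With a Gamma(shape α, rate β) prior, the Poisson likelihood is conjugate: the posterior is Gamma(α + ΣXᵢ, β + n).
Sum of counts S = 15 over n = 13 minutes.
Posterior: Gamma(α+S, β+n) = Gamma(13.2+15, 1.9+13) = Gamma(28.2, 14.9).
Mode of Gamma(α,β) for α≥1 is (α−1)/β = 27.2/14.9 = 1.8255.

1.8255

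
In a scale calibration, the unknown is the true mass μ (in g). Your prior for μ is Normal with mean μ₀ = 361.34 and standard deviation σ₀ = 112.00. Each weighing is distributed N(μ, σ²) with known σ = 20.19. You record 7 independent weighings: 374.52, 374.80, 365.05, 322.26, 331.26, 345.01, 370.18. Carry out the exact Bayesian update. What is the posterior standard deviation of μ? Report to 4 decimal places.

For Normal data with known variance σ², a Normal(μ₀, σ₀²) prior on μ is conjugate. Posterior precision = 1/σ₀² + n/σ²; posterior mean is the precision-weighted average of μ₀ and x̄.
σ₀² = 112.00² = 12544, σ² = 20.19² = 407.6361; σ² + n·σ₀² = 407.6361 + 7·12544 = 88215.6361.
Posterior precision = 1/σ₀² + n/σ² = 1/12544 + 7/407.6361 = (σ² + n·σ₀²)/(σ₀²σ²) = 88215.6361/(12544·407.6361); posterior variance σₙ² = σ₀²σ²/(σ² + n·σ₀²) = 12544·407.6361/88215.6361 = 57.964636.
Posterior SD = √σₙ² = √(12544·407.6361/88215.6361) = 7.6135.

7.6135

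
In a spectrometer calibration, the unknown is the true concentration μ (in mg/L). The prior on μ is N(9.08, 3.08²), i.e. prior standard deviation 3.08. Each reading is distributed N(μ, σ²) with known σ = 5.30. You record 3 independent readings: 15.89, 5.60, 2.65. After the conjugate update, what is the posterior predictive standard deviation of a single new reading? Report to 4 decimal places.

For Normal data with known variance σ², a Normal(μ₀, σ₀²) prior on μ is conjugate. Posterior precision = 1/σ₀² + n/σ²; posterior mean is the precision-weighted average of μ₀ and x̄.
σ₀² = 3.08² = 9.4864, σ² = 5.30² = 28.09; σ² + n·σ₀² = 28.09 + 3·9.4864 = 56.5492.
Posterior precision = 1/σ₀² + n/σ² = 1/9.4864 + 3/28.09 = (σ² + n·σ₀²)/(σ₀²σ²) = 56.5492/(9.4864·28.09); posterior variance σₙ² = σ₀²σ²/(σ² + n·σ₀²) = 9.4864·28.09/56.5492 = 4.712232.
Predictive variance for one new observation = σₙ² + σ² = 9.4864·28.09/56.5492 + 28.09 = σ²·(σ₀² + 56.5492)/56.5492 = 28.09·66.0356/56.5492 = 32.802232; SD = √(28.09·66.0356/56.5492) = 5.7273.

5.7273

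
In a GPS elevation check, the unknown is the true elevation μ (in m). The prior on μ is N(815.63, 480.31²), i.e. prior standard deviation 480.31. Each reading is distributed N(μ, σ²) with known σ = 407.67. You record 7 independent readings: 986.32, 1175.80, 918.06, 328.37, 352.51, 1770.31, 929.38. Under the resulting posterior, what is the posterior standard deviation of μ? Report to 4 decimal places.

146.7198

For Normal data with known variance σ², a Normal(μ₀, σ₀²) prior on μ is conjugate. Posterior precision = 1/σ₀² + n/σ²; posterior mean is the precision-weighted average of μ₀ and x̄.
σ₀² = 480.31² = 230697.6961, σ² = 407.67² = 166194.8289; σ² + n·σ₀² = 166194.8289 + 7·230697.6961 = 1781078.7016.
Posterior precision = 1/σ₀² + n/σ² = 1/230697.6961 + 7/166194.8289 = (σ² + n·σ₀²)/(σ₀²σ²) = 1781078.7016/(230697.6961·166194.8289); posterior variance σₙ² = σ₀²σ²/(σ² + n·σ₀²) = 230697.6961·166194.8289/1781078.7016 = 21526.709682.
Posterior SD = √σₙ² = √(230697.6961·166194.8289/1781078.7016) = 146.7198.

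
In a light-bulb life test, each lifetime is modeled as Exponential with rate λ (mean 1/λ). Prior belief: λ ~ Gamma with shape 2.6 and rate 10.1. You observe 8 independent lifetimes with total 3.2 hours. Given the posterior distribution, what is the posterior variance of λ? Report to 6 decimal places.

0.059924

With a Gamma(shape α, rate β) prior on the exponential rate λ, the posterior after n observations with total T = Σxᵢ is Gamma(α+n, β+T).
Posterior: Gamma(2.6+8, 10.1+3.2) = Gamma(10.6, 13.3).
Var = α/β² = 0.059924.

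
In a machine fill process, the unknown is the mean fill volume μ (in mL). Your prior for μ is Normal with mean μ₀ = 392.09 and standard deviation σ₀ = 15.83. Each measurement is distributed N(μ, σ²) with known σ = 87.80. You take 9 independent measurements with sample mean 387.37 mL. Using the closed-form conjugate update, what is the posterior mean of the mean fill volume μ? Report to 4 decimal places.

391.0217

For Normal data with known variance σ², a Normal(μ₀, σ₀²) prior on μ is conjugate. Posterior precision = 1/σ₀² + n/σ²; posterior mean is the precision-weighted average of μ₀ and x̄.
n·x̄ = 9·387.37 = 3486.33.
σ₀² = 15.83² = 250.5889, σ² = 87.80² = 7708.84; σ² + n·σ₀² = 7708.84 + 9·250.5889 = 9964.1401.
Posterior mean = (μ₀/σ₀² + n·x̄/σ²)/(1/σ₀² + n/σ²) = (σ²·μ₀ + σ₀²·n·x̄)/(σ² + n·σ₀²) = (7708.84·392.09 + 250.5889·3486.33)/9964.1401 = 3896194.675337/9964.1401 = 391.0217.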